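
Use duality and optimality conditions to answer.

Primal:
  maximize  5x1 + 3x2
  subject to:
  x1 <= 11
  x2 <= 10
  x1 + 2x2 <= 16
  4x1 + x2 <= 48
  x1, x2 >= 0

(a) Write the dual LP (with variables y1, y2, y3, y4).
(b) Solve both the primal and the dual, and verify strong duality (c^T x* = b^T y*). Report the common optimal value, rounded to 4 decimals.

The standard primal-dual pair for 'max c^T x s.t. A x <= b, x >= 0' is:
  Dual:  min b^T y  s.t.  A^T y >= c,  y >= 0.

So the dual LP is:
  minimize  11y1 + 10y2 + 16y3 + 48y4
  subject to:
    y1 + y3 + 4y4 >= 5
    y2 + 2y3 + y4 >= 3
    y1, y2, y3, y4 >= 0

Solving the primal: x* = (11, 2.5).
  primal value c^T x* = 62.5.
Solving the dual: y* = (3.5, 0, 1.5, 0).
  dual value b^T y* = 62.5.
Strong duality: c^T x* = b^T y*. Confirmed.

62.5


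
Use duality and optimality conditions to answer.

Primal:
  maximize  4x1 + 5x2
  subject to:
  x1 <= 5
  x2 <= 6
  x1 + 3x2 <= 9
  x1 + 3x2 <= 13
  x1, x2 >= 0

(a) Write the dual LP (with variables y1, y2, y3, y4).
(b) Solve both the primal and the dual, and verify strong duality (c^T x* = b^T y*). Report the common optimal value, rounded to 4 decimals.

The standard primal-dual pair for 'max c^T x s.t. A x <= b, x >= 0' is:
  Dual:  min b^T y  s.t.  A^T y >= c,  y >= 0.

So the dual LP is:
  minimize  5y1 + 6y2 + 9y3 + 13y4
  subject to:
    y1 + y3 + y4 >= 4
    y2 + 3y3 + 3y4 >= 5
    y1, y2, y3, y4 >= 0

Solving the primal: x* = (5, 1.3333).
  primal value c^T x* = 26.6667.
Solving the dual: y* = (2.3333, 0, 1.6667, 0).
  dual value b^T y* = 26.6667.
Strong duality: c^T x* = b^T y*. Confirmed.

26.6667


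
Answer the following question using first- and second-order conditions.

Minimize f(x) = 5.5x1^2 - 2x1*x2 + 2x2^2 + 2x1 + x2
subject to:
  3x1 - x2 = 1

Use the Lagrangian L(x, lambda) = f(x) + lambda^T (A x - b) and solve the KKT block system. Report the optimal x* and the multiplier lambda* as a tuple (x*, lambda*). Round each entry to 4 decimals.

Form the Lagrangian:
  L(x, lambda) = (1/2) x^T Q x + c^T x + lambda^T (A x - b)
Stationarity (grad_x L = 0): Q x + c + A^T lambda = 0.
Primal feasibility: A x = b.

This gives the KKT block system:
  [ Q   A^T ] [ x     ]   [-c ]
  [ A    0  ] [ lambda ] = [ b ]

Solving the linear system:
  x*      = (0.1429, -0.5714)
  lambda* = (-1.5714)
  f(x*)   = 0.6429

x* = (0.1429, -0.5714), lambda* = (-1.5714)


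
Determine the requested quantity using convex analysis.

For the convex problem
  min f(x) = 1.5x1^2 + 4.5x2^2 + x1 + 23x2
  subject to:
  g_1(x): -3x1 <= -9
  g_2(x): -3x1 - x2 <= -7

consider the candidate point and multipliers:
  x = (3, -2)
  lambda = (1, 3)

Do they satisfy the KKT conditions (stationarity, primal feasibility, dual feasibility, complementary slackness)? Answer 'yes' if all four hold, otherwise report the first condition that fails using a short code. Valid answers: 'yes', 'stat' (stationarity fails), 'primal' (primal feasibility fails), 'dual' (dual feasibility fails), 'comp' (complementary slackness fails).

Gradient of f: grad f(x) = Q x + c = (10, 5)
Constraint values g_i(x) = a_i^T x - b_i:
  g_1((3, -2)) = 0
  g_2((3, -2)) = 0
Stationarity residual: grad f(x) + sum_i lambda_i a_i = (-2, 2)
  -> stationarity FAILS
Primal feasibility (all g_i <= 0): OK
Dual feasibility (all lambda_i >= 0): OK
Complementary slackness (lambda_i * g_i(x) = 0 for all i): OK

Verdict: the first failing condition is stationarity -> stat.

stat


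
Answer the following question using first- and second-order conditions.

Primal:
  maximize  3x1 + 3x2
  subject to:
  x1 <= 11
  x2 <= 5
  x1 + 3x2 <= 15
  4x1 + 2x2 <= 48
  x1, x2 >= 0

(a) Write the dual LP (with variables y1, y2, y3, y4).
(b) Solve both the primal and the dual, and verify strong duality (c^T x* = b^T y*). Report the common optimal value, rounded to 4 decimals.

The standard primal-dual pair for 'max c^T x s.t. A x <= b, x >= 0' is:
  Dual:  min b^T y  s.t.  A^T y >= c,  y >= 0.

So the dual LP is:
  minimize  11y1 + 5y2 + 15y3 + 48y4
  subject to:
    y1 + y3 + 4y4 >= 3
    y2 + 3y3 + 2y4 >= 3
    y1, y2, y3, y4 >= 0

Solving the primal: x* = (11, 1.3333).
  primal value c^T x* = 37.
Solving the dual: y* = (2, 0, 1, 0).
  dual value b^T y* = 37.
Strong duality: c^T x* = b^T y*. Confirmed.

37


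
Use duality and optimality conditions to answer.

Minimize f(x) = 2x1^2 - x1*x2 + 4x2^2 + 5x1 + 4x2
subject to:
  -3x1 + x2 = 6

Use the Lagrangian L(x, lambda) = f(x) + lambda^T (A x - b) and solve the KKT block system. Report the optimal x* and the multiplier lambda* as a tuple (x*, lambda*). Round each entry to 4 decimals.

Form the Lagrangian:
  L(x, lambda) = (1/2) x^T Q x + c^T x + lambda^T (A x - b)
Stationarity (grad_x L = 0): Q x + c + A^T lambda = 0.
Primal feasibility: A x = b.

This gives the KKT block system:
  [ Q   A^T ] [ x     ]   [-c ]
  [ A    0  ] [ lambda ] = [ b ]

Solving the linear system:
  x*      = (-2.2143, -0.6429)
  lambda* = (-1.0714)
  f(x*)   = -3.6071

x* = (-2.2143, -0.6429), lambda* = (-1.0714)


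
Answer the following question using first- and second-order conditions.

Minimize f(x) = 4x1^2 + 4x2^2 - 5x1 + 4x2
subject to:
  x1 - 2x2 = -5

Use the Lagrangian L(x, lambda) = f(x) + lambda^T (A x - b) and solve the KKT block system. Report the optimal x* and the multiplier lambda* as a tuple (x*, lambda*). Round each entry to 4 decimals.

Form the Lagrangian:
  L(x, lambda) = (1/2) x^T Q x + c^T x + lambda^T (A x - b)
Stationarity (grad_x L = 0): Q x + c + A^T lambda = 0.
Primal feasibility: A x = b.

This gives the KKT block system:
  [ Q   A^T ] [ x     ]   [-c ]
  [ A    0  ] [ lambda ] = [ b ]

Solving the linear system:
  x*      = (-0.7, 2.15)
  lambda* = (10.6)
  f(x*)   = 32.55

x* = (-0.7, 2.15), lambda* = (10.6)


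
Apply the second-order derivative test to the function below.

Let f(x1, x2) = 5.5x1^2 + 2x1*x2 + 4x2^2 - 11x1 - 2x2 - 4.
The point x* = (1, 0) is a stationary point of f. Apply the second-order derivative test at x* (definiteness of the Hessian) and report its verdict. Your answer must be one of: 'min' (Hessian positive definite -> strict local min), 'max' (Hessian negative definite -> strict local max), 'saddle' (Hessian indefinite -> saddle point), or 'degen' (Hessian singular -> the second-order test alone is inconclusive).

Compute the Hessian H = grad^2 f:
  H = [[11, 2], [2, 8]]
Verify stationarity: grad f(x*) = H x* + g = (0, 0).
Eigenvalues of H: 7, 12.
Both eigenvalues > 0, so H is positive definite -> x* is a strict local min.

min


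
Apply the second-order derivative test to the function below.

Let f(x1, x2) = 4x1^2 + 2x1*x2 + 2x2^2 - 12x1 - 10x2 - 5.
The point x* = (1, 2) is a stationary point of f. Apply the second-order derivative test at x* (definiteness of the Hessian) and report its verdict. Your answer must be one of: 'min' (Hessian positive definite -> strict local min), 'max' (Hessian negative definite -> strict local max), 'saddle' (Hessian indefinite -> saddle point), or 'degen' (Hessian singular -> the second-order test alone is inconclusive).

Compute the Hessian H = grad^2 f:
  H = [[8, 2], [2, 4]]
Verify stationarity: grad f(x*) = H x* + g = (0, 0).
Eigenvalues of H: 3.1716, 8.8284.
Both eigenvalues > 0, so H is positive definite -> x* is a strict local min.

min


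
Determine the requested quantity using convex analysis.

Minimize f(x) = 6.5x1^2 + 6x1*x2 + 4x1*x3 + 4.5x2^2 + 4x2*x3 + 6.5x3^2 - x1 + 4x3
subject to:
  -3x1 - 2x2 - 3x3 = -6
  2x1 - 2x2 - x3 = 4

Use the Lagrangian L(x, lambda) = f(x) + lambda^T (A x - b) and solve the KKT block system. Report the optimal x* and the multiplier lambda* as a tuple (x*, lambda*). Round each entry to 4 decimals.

Form the Lagrangian:
  L(x, lambda) = (1/2) x^T Q x + c^T x + lambda^T (A x - b)
Stationarity (grad_x L = 0): Q x + c + A^T lambda = 0.
Primal feasibility: A x = b.

This gives the KKT block system:
  [ Q   A^T ] [ x     ]   [-c ]
  [ A    0  ] [ lambda ] = [ b ]

Solving the linear system:
  x*      = (1.7839, -0.4862, 0.5402)
  lambda* = (5.9847, -1.7403)
  f(x*)   = 21.6231

x* = (1.7839, -0.4862, 0.5402), lambda* = (5.9847, -1.7403)


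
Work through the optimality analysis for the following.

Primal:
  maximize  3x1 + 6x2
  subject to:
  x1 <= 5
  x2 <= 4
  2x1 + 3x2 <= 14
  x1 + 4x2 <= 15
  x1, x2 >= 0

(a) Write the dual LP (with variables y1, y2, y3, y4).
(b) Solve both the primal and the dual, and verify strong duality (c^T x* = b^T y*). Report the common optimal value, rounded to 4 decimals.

The standard primal-dual pair for 'max c^T x s.t. A x <= b, x >= 0' is:
  Dual:  min b^T y  s.t.  A^T y >= c,  y >= 0.

So the dual LP is:
  minimize  5y1 + 4y2 + 14y3 + 15y4
  subject to:
    y1 + 2y3 + y4 >= 3
    y2 + 3y3 + 4y4 >= 6
    y1, y2, y3, y4 >= 0

Solving the primal: x* = (2.2, 3.2).
  primal value c^T x* = 25.8.
Solving the dual: y* = (0, 0, 1.2, 0.6).
  dual value b^T y* = 25.8.
Strong duality: c^T x* = b^T y*. Confirmed.

25.8


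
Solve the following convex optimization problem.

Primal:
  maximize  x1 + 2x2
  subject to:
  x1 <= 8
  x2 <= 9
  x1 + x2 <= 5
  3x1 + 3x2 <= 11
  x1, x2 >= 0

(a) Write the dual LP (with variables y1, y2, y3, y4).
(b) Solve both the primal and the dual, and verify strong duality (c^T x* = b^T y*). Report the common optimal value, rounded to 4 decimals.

The standard primal-dual pair for 'max c^T x s.t. A x <= b, x >= 0' is:
  Dual:  min b^T y  s.t.  A^T y >= c,  y >= 0.

So the dual LP is:
  minimize  8y1 + 9y2 + 5y3 + 11y4
  subject to:
    y1 + y3 + 3y4 >= 1
    y2 + y3 + 3y4 >= 2
    y1, y2, y3, y4 >= 0

Solving the primal: x* = (0, 3.6667).
  primal value c^T x* = 7.3333.
Solving the dual: y* = (0, 0, 0, 0.6667).
  dual value b^T y* = 7.3333.
Strong duality: c^T x* = b^T y*. Confirmed.

7.3333


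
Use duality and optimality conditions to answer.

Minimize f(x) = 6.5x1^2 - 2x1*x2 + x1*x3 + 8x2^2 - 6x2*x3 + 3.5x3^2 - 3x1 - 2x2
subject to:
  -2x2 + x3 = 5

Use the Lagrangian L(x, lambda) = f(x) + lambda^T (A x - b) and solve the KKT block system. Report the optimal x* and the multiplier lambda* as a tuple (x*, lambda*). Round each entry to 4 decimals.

Form the Lagrangian:
  L(x, lambda) = (1/2) x^T Q x + c^T x + lambda^T (A x - b)
Stationarity (grad_x L = 0): Q x + c + A^T lambda = 0.
Primal feasibility: A x = b.

This gives the KKT block system:
  [ Q   A^T ] [ x     ]   [-c ]
  [ A    0  ] [ lambda ] = [ b ]

Solving the linear system:
  x*      = (-0.1538, -1.9, 1.2)
  lambda* = (-19.6462)
  f(x*)   = 51.2462

x* = (-0.1538, -1.9, 1.2), lambda* = (-19.6462)


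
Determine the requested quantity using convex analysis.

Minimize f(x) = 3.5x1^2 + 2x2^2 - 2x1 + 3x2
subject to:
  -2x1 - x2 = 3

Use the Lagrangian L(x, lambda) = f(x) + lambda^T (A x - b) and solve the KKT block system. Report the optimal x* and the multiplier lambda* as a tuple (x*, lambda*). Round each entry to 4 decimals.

Form the Lagrangian:
  L(x, lambda) = (1/2) x^T Q x + c^T x + lambda^T (A x - b)
Stationarity (grad_x L = 0): Q x + c + A^T lambda = 0.
Primal feasibility: A x = b.

This gives the KKT block system:
  [ Q   A^T ] [ x     ]   [-c ]
  [ A    0  ] [ lambda ] = [ b ]

Solving the linear system:
  x*      = (-0.6957, -1.6087)
  lambda* = (-3.4348)
  f(x*)   = 3.4348

x* = (-0.6957, -1.6087), lambda* = (-3.4348)


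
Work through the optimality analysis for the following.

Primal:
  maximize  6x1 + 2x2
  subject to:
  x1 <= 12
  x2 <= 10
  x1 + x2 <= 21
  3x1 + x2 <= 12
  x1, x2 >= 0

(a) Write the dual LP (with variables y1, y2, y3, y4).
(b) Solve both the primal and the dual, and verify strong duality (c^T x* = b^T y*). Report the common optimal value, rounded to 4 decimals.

The standard primal-dual pair for 'max c^T x s.t. A x <= b, x >= 0' is:
  Dual:  min b^T y  s.t.  A^T y >= c,  y >= 0.

So the dual LP is:
  minimize  12y1 + 10y2 + 21y3 + 12y4
  subject to:
    y1 + y3 + 3y4 >= 6
    y2 + y3 + y4 >= 2
    y1, y2, y3, y4 >= 0

Solving the primal: x* = (4, 0).
  primal value c^T x* = 24.
Solving the dual: y* = (0, 0, 0, 2).
  dual value b^T y* = 24.
Strong duality: c^T x* = b^T y*. Confirmed.

24


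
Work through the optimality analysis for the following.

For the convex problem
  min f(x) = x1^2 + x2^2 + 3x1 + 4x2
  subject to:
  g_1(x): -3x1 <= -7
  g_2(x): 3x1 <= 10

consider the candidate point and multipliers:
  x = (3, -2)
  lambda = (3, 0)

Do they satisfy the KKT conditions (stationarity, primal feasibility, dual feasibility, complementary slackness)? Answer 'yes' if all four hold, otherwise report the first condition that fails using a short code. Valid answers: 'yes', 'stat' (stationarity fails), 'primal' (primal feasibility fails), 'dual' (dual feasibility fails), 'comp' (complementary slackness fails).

Gradient of f: grad f(x) = Q x + c = (9, 0)
Constraint values g_i(x) = a_i^T x - b_i:
  g_1((3, -2)) = -2
  g_2((3, -2)) = -1
Stationarity residual: grad f(x) + sum_i lambda_i a_i = (0, 0)
  -> stationarity OK
Primal feasibility (all g_i <= 0): OK
Dual feasibility (all lambda_i >= 0): OK
Complementary slackness (lambda_i * g_i(x) = 0 for all i): FAILS

Verdict: the first failing condition is complementary_slackness -> comp.

comp


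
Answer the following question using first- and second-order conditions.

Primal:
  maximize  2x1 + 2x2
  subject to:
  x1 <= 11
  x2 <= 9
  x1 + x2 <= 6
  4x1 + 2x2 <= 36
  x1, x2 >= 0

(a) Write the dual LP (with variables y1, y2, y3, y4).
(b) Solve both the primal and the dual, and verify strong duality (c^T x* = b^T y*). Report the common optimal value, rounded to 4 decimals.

The standard primal-dual pair for 'max c^T x s.t. A x <= b, x >= 0' is:
  Dual:  min b^T y  s.t.  A^T y >= c,  y >= 0.

So the dual LP is:
  minimize  11y1 + 9y2 + 6y3 + 36y4
  subject to:
    y1 + y3 + 4y4 >= 2
    y2 + y3 + 2y4 >= 2
    y1, y2, y3, y4 >= 0

Solving the primal: x* = (6, 0).
  primal value c^T x* = 12.
Solving the dual: y* = (0, 0, 2, 0).
  dual value b^T y* = 12.
Strong duality: c^T x* = b^T y*. Confirmed.

12


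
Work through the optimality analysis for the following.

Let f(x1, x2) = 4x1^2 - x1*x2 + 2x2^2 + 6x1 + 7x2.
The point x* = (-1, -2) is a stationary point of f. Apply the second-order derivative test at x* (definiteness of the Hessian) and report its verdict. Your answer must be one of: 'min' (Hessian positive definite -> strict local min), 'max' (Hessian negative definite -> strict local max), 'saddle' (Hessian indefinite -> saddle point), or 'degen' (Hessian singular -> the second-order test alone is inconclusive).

Compute the Hessian H = grad^2 f:
  H = [[8, -1], [-1, 4]]
Verify stationarity: grad f(x*) = H x* + g = (0, 0).
Eigenvalues of H: 3.7639, 8.2361.
Both eigenvalues > 0, so H is positive definite -> x* is a strict local min.

min


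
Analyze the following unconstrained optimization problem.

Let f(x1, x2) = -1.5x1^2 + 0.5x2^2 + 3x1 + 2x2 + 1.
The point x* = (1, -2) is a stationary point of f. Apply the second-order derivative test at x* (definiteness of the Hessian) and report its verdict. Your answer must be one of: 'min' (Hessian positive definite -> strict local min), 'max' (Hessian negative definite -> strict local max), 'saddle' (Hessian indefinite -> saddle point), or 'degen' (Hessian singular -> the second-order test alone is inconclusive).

Compute the Hessian H = grad^2 f:
  H = [[-3, 0], [0, 1]]
Verify stationarity: grad f(x*) = H x* + g = (0, 0).
Eigenvalues of H: -3, 1.
Eigenvalues have mixed signs, so H is indefinite -> x* is a saddle point.

saddle


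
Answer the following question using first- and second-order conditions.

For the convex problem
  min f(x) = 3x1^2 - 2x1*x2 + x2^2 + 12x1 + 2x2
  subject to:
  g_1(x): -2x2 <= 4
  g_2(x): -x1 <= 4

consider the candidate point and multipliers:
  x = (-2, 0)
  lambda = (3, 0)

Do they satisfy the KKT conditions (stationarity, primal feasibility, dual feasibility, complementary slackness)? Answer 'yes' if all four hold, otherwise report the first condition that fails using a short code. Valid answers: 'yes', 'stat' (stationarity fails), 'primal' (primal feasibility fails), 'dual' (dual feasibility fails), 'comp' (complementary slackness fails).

Gradient of f: grad f(x) = Q x + c = (0, 6)
Constraint values g_i(x) = a_i^T x - b_i:
  g_1((-2, 0)) = -4
  g_2((-2, 0)) = -2
Stationarity residual: grad f(x) + sum_i lambda_i a_i = (0, 0)
  -> stationarity OK
Primal feasibility (all g_i <= 0): OK
Dual feasibility (all lambda_i >= 0): OK
Complementary slackness (lambda_i * g_i(x) = 0 for all i): FAILS

Verdict: the first failing condition is complementary_slackness -> comp.

comp


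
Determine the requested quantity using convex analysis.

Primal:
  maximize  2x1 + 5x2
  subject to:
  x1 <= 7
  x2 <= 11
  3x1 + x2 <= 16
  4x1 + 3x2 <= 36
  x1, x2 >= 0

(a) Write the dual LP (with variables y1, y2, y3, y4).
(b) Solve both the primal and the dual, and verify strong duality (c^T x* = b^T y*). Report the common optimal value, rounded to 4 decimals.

The standard primal-dual pair for 'max c^T x s.t. A x <= b, x >= 0' is:
  Dual:  min b^T y  s.t.  A^T y >= c,  y >= 0.

So the dual LP is:
  minimize  7y1 + 11y2 + 16y3 + 36y4
  subject to:
    y1 + 3y3 + 4y4 >= 2
    y2 + y3 + 3y4 >= 5
    y1, y2, y3, y4 >= 0

Solving the primal: x* = (0.75, 11).
  primal value c^T x* = 56.5.
Solving the dual: y* = (0, 3.5, 0, 0.5).
  dual value b^T y* = 56.5.
Strong duality: c^T x* = b^T y*. Confirmed.

56.5


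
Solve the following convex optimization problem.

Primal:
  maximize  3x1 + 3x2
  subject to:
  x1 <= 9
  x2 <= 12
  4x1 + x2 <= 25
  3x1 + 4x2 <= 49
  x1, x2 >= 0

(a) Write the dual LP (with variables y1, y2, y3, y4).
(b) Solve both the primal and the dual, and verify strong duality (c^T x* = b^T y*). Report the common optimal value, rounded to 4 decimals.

The standard primal-dual pair for 'max c^T x s.t. A x <= b, x >= 0' is:
  Dual:  min b^T y  s.t.  A^T y >= c,  y >= 0.

So the dual LP is:
  minimize  9y1 + 12y2 + 25y3 + 49y4
  subject to:
    y1 + 4y3 + 3y4 >= 3
    y2 + y3 + 4y4 >= 3
    y1, y2, y3, y4 >= 0

Solving the primal: x* = (3.9231, 9.3077).
  primal value c^T x* = 39.6923.
Solving the dual: y* = (0, 0, 0.2308, 0.6923).
  dual value b^T y* = 39.6923.
Strong duality: c^T x* = b^T y*. Confirmed.

39.6923


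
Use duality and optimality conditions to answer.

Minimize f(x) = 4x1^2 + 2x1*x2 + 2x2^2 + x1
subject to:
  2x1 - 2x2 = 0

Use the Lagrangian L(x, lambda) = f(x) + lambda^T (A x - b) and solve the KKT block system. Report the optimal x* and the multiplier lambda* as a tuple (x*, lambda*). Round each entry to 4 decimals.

Form the Lagrangian:
  L(x, lambda) = (1/2) x^T Q x + c^T x + lambda^T (A x - b)
Stationarity (grad_x L = 0): Q x + c + A^T lambda = 0.
Primal feasibility: A x = b.

This gives the KKT block system:
  [ Q   A^T ] [ x     ]   [-c ]
  [ A    0  ] [ lambda ] = [ b ]

Solving the linear system:
  x*      = (-0.0625, -0.0625)
  lambda* = (-0.1875)
  f(x*)   = -0.0312

x* = (-0.0625, -0.0625), lambda* = (-0.1875)


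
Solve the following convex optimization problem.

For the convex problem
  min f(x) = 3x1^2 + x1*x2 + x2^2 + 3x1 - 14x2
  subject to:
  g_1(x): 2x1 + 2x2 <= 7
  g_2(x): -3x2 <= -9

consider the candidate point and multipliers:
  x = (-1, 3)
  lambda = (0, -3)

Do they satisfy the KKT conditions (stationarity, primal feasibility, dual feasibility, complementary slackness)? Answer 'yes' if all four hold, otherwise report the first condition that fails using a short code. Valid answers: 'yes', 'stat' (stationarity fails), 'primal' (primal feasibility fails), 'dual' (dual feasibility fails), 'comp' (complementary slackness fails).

Gradient of f: grad f(x) = Q x + c = (0, -9)
Constraint values g_i(x) = a_i^T x - b_i:
  g_1((-1, 3)) = -3
  g_2((-1, 3)) = 0
Stationarity residual: grad f(x) + sum_i lambda_i a_i = (0, 0)
  -> stationarity OK
Primal feasibility (all g_i <= 0): OK
Dual feasibility (all lambda_i >= 0): FAILS
Complementary slackness (lambda_i * g_i(x) = 0 for all i): OK

Verdict: the first failing condition is dual_feasibility -> dual.

dual


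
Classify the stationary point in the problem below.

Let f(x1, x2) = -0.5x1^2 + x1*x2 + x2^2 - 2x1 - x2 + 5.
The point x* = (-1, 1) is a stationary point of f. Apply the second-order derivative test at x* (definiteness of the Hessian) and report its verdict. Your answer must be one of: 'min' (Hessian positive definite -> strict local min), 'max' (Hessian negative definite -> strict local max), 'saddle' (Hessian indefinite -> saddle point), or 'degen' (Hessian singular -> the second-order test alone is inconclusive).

Compute the Hessian H = grad^2 f:
  H = [[-1, 1], [1, 2]]
Verify stationarity: grad f(x*) = H x* + g = (0, 0).
Eigenvalues of H: -1.3028, 2.3028.
Eigenvalues have mixed signs, so H is indefinite -> x* is a saddle point.

saddle


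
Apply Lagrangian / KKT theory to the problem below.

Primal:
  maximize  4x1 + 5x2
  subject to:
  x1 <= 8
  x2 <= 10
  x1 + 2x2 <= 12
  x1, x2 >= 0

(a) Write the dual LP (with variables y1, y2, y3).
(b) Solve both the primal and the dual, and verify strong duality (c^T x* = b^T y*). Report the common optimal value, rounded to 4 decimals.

The standard primal-dual pair for 'max c^T x s.t. A x <= b, x >= 0' is:
  Dual:  min b^T y  s.t.  A^T y >= c,  y >= 0.

So the dual LP is:
  minimize  8y1 + 10y2 + 12y3
  subject to:
    y1 + y3 >= 4
    y2 + 2y3 >= 5
    y1, y2, y3 >= 0

Solving the primal: x* = (8, 2).
  primal value c^T x* = 42.
Solving the dual: y* = (1.5, 0, 2.5).
  dual value b^T y* = 42.
Strong duality: c^T x* = b^T y*. Confirmed.

42


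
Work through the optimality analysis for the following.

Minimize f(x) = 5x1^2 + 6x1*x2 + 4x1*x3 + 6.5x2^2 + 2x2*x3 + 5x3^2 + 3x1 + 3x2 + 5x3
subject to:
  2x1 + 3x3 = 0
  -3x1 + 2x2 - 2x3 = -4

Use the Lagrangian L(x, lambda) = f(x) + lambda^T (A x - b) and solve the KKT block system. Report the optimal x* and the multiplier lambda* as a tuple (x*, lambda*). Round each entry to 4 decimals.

Form the Lagrangian:
  L(x, lambda) = (1/2) x^T Q x + c^T x + lambda^T (A x - b)
Stationarity (grad_x L = 0): Q x + c + A^T lambda = 0.
Primal feasibility: A x = b.

This gives the KKT block system:
  [ Q   A^T ] [ x     ]   [-c ]
  [ A    0  ] [ lambda ] = [ b ]

Solving the linear system:
  x*      = (1.1125, -1.0729, -0.7417)
  lambda* = (1.9561, 2.8778)
  f(x*)   = 3.9609

x* = (1.1125, -1.0729, -0.7417), lambda* = (1.9561, 2.8778)


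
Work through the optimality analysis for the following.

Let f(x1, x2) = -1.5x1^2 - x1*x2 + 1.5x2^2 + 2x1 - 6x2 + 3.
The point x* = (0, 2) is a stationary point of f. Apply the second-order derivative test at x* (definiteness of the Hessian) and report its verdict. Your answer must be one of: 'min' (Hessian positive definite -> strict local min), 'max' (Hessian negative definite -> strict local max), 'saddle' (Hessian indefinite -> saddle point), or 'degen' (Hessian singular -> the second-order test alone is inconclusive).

Compute the Hessian H = grad^2 f:
  H = [[-3, -1], [-1, 3]]
Verify stationarity: grad f(x*) = H x* + g = (0, 0).
Eigenvalues of H: -3.1623, 3.1623.
Eigenvalues have mixed signs, so H is indefinite -> x* is a saddle point.

saddle


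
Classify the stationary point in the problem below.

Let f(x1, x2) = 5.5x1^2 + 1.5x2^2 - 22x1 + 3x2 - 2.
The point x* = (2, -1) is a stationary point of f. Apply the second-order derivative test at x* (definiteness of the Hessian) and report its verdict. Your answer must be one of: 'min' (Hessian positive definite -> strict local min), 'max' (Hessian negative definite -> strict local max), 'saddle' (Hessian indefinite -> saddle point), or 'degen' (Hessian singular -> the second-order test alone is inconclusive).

Compute the Hessian H = grad^2 f:
  H = [[11, 0], [0, 3]]
Verify stationarity: grad f(x*) = H x* + g = (0, 0).
Eigenvalues of H: 3, 11.
Both eigenvalues > 0, so H is positive definite -> x* is a strict local min.

min


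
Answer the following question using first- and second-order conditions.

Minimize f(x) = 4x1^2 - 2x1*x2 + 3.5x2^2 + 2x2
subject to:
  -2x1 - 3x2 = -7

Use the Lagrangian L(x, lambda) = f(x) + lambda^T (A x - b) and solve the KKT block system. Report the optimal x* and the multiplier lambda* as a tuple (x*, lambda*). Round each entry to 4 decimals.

Form the Lagrangian:
  L(x, lambda) = (1/2) x^T Q x + c^T x + lambda^T (A x - b)
Stationarity (grad_x L = 0): Q x + c + A^T lambda = 0.
Primal feasibility: A x = b.

This gives the KKT block system:
  [ Q   A^T ] [ x     ]   [-c ]
  [ A    0  ] [ lambda ] = [ b ]

Solving the linear system:
  x*      = (1.2258, 1.5161)
  lambda* = (3.3871)
  f(x*)   = 13.371

x* = (1.2258, 1.5161), lambda* = (3.3871)


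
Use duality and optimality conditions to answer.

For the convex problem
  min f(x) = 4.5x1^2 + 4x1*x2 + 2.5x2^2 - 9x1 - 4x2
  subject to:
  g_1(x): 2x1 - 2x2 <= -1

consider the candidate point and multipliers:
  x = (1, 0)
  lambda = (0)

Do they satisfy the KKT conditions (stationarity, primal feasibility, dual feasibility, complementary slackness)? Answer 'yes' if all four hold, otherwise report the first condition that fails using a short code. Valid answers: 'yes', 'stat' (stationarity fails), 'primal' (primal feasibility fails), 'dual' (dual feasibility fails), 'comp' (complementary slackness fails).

Gradient of f: grad f(x) = Q x + c = (0, 0)
Constraint values g_i(x) = a_i^T x - b_i:
  g_1((1, 0)) = 3
Stationarity residual: grad f(x) + sum_i lambda_i a_i = (0, 0)
  -> stationarity OK
Primal feasibility (all g_i <= 0): FAILS
Dual feasibility (all lambda_i >= 0): OK
Complementary slackness (lambda_i * g_i(x) = 0 for all i): OK

Verdict: the first failing condition is primal_feasibility -> primal.

primal


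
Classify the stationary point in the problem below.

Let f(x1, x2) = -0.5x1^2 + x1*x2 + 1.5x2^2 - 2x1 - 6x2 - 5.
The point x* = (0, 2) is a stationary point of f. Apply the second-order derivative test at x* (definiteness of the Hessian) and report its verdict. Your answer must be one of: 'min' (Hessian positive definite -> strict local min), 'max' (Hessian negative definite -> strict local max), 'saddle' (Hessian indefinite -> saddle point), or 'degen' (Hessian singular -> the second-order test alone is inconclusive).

Compute the Hessian H = grad^2 f:
  H = [[-1, 1], [1, 3]]
Verify stationarity: grad f(x*) = H x* + g = (0, 0).
Eigenvalues of H: -1.2361, 3.2361.
Eigenvalues have mixed signs, so H is indefinite -> x* is a saddle point.

saddle


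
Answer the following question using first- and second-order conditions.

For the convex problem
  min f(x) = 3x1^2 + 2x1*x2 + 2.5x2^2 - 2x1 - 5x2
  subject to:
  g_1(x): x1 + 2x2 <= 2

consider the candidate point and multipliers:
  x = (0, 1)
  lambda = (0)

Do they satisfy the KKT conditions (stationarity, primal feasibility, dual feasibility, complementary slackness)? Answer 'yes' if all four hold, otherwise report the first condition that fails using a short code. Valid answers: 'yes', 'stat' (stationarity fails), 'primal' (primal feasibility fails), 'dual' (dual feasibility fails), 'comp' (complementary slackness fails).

Gradient of f: grad f(x) = Q x + c = (0, 0)
Constraint values g_i(x) = a_i^T x - b_i:
  g_1((0, 1)) = 0
Stationarity residual: grad f(x) + sum_i lambda_i a_i = (0, 0)
  -> stationarity OK
Primal feasibility (all g_i <= 0): OK
Dual feasibility (all lambda_i >= 0): OK
Complementary slackness (lambda_i * g_i(x) = 0 for all i): OK

Verdict: yes, KKT holds.

yes


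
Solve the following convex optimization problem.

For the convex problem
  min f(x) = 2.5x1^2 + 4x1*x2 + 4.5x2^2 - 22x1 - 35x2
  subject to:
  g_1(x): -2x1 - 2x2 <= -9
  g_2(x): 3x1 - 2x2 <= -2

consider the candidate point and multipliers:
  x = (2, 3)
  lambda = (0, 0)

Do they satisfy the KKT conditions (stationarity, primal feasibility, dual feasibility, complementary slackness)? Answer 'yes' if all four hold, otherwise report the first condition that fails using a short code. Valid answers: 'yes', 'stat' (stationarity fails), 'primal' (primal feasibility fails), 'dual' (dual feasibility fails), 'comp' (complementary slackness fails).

Gradient of f: grad f(x) = Q x + c = (0, 0)
Constraint values g_i(x) = a_i^T x - b_i:
  g_1((2, 3)) = -1
  g_2((2, 3)) = 2
Stationarity residual: grad f(x) + sum_i lambda_i a_i = (0, 0)
  -> stationarity OK
Primal feasibility (all g_i <= 0): FAILS
Dual feasibility (all lambda_i >= 0): OK
Complementary slackness (lambda_i * g_i(x) = 0 for all i): OK

Verdict: the first failing condition is primal_feasibility -> primal.

primal


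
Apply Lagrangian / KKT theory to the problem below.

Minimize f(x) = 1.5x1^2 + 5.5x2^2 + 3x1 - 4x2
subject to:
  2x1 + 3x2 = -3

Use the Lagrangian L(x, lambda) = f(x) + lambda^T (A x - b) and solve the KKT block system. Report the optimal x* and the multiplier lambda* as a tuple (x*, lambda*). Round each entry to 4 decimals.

Form the Lagrangian:
  L(x, lambda) = (1/2) x^T Q x + c^T x + lambda^T (A x - b)
Stationarity (grad_x L = 0): Q x + c + A^T lambda = 0.
Primal feasibility: A x = b.

This gives the KKT block system:
  [ Q   A^T ] [ x     ]   [-c ]
  [ A    0  ] [ lambda ] = [ b ]

Solving the linear system:
  x*      = (-1.6479, 0.0986)
  lambda* = (0.9718)
  f(x*)   = -1.2113

x* = (-1.6479, 0.0986), lambda* = (0.9718)


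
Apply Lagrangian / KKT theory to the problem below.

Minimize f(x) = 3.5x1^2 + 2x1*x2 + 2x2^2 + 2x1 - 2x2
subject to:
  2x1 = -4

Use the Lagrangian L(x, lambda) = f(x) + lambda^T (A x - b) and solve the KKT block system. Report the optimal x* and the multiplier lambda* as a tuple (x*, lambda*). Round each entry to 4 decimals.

Form the Lagrangian:
  L(x, lambda) = (1/2) x^T Q x + c^T x + lambda^T (A x - b)
Stationarity (grad_x L = 0): Q x + c + A^T lambda = 0.
Primal feasibility: A x = b.

This gives the KKT block system:
  [ Q   A^T ] [ x     ]   [-c ]
  [ A    0  ] [ lambda ] = [ b ]

Solving the linear system:
  x*      = (-2, 1.5)
  lambda* = (4.5)
  f(x*)   = 5.5

x* = (-2, 1.5), lambda* = (4.5)


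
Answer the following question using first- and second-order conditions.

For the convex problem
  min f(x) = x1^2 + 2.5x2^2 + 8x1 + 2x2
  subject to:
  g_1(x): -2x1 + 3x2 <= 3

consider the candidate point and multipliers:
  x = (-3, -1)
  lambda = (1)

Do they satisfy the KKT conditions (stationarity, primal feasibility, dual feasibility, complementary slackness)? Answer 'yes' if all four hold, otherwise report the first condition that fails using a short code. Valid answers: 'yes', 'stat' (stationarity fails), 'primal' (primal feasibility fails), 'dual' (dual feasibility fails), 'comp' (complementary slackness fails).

Gradient of f: grad f(x) = Q x + c = (2, -3)
Constraint values g_i(x) = a_i^T x - b_i:
  g_1((-3, -1)) = 0
Stationarity residual: grad f(x) + sum_i lambda_i a_i = (0, 0)
  -> stationarity OK
Primal feasibility (all g_i <= 0): OK
Dual feasibility (all lambda_i >= 0): OK
Complementary slackness (lambda_i * g_i(x) = 0 for all i): OK

Verdict: yes, KKT holds.

yes


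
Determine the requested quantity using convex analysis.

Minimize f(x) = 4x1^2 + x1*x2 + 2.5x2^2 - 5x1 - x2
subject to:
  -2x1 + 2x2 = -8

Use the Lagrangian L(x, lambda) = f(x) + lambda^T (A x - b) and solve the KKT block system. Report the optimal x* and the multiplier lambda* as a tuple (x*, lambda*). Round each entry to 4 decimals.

Form the Lagrangian:
  L(x, lambda) = (1/2) x^T Q x + c^T x + lambda^T (A x - b)
Stationarity (grad_x L = 0): Q x + c + A^T lambda = 0.
Primal feasibility: A x = b.

This gives the KKT block system:
  [ Q   A^T ] [ x     ]   [-c ]
  [ A    0  ] [ lambda ] = [ b ]

Solving the linear system:
  x*      = (2, -2)
  lambda* = (4.5)
  f(x*)   = 14

x* = (2, -2), lambda* = (4.5)


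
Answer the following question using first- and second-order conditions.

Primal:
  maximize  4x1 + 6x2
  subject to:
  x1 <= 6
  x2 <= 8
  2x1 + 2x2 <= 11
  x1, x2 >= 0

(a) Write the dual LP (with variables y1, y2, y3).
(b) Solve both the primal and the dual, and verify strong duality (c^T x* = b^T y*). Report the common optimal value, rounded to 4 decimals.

The standard primal-dual pair for 'max c^T x s.t. A x <= b, x >= 0' is:
  Dual:  min b^T y  s.t.  A^T y >= c,  y >= 0.

So the dual LP is:
  minimize  6y1 + 8y2 + 11y3
  subject to:
    y1 + 2y3 >= 4
    y2 + 2y3 >= 6
    y1, y2, y3 >= 0

Solving the primal: x* = (0, 5.5).
  primal value c^T x* = 33.
Solving the dual: y* = (0, 0, 3).
  dual value b^T y* = 33.
Strong duality: c^T x* = b^T y*. Confirmed.

33


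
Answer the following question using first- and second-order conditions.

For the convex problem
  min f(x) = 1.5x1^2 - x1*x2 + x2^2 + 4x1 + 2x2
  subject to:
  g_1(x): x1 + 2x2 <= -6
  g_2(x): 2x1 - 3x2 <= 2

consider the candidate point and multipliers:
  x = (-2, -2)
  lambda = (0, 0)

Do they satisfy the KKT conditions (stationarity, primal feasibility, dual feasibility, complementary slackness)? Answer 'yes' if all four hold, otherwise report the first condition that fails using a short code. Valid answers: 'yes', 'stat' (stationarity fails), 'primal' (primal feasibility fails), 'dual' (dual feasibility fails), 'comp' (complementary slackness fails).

Gradient of f: grad f(x) = Q x + c = (0, 0)
Constraint values g_i(x) = a_i^T x - b_i:
  g_1((-2, -2)) = 0
  g_2((-2, -2)) = 0
Stationarity residual: grad f(x) + sum_i lambda_i a_i = (0, 0)
  -> stationarity OK
Primal feasibility (all g_i <= 0): OK
Dual feasibility (all lambda_i >= 0): OK
Complementary slackness (lambda_i * g_i(x) = 0 for all i): OK

Verdict: yes, KKT holds.

yes


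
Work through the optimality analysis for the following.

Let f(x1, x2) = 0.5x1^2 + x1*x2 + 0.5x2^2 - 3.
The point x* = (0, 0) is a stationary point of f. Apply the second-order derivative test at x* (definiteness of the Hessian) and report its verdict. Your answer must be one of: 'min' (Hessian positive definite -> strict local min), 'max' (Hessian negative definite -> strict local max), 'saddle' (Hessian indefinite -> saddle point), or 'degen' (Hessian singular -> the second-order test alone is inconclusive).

Compute the Hessian H = grad^2 f:
  H = [[1, 1], [1, 1]]
Verify stationarity: grad f(x*) = H x* + g = (0, 0).
Eigenvalues of H: 0, 2.
H has a zero eigenvalue (singular; positive semidefinite but not definite), so H is neither positive definite, negative definite, nor indefinite. The second-order test alone is inconclusive -> degen.
(Indeed, f is constant along the null direction of H through x*, so x* is not a strict local extremum.)

degen


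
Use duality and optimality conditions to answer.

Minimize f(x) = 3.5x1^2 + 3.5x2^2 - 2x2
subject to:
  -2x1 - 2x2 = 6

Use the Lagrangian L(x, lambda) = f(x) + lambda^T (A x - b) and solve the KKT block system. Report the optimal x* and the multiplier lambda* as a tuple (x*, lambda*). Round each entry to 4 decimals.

Form the Lagrangian:
  L(x, lambda) = (1/2) x^T Q x + c^T x + lambda^T (A x - b)
Stationarity (grad_x L = 0): Q x + c + A^T lambda = 0.
Primal feasibility: A x = b.

This gives the KKT block system:
  [ Q   A^T ] [ x     ]   [-c ]
  [ A    0  ] [ lambda ] = [ b ]

Solving the linear system:
  x*      = (-1.6429, -1.3571)
  lambda* = (-5.75)
  f(x*)   = 18.6071

x* = (-1.6429, -1.3571), lambda* = (-5.75)


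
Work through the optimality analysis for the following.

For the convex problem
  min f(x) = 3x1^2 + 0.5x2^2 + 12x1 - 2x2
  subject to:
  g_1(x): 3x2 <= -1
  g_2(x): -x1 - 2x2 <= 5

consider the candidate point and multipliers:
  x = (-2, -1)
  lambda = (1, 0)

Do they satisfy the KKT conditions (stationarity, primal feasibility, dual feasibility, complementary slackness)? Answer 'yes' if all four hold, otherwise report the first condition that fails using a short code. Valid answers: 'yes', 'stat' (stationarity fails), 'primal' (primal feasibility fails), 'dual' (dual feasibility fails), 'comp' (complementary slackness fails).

Gradient of f: grad f(x) = Q x + c = (0, -3)
Constraint values g_i(x) = a_i^T x - b_i:
  g_1((-2, -1)) = -2
  g_2((-2, -1)) = -1
Stationarity residual: grad f(x) + sum_i lambda_i a_i = (0, 0)
  -> stationarity OK
Primal feasibility (all g_i <= 0): OK
Dual feasibility (all lambda_i >= 0): OK
Complementary slackness (lambda_i * g_i(x) = 0 for all i): FAILS

Verdict: the first failing condition is complementary_slackness -> comp.

comp


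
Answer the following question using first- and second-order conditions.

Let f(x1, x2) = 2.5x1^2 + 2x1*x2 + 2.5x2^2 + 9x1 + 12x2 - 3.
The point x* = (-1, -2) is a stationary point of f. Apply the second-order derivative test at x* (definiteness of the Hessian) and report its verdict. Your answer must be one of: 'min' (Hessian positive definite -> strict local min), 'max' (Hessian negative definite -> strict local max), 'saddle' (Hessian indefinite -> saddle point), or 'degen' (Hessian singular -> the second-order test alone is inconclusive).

Compute the Hessian H = grad^2 f:
  H = [[5, 2], [2, 5]]
Verify stationarity: grad f(x*) = H x* + g = (0, 0).
Eigenvalues of H: 3, 7.
Both eigenvalues > 0, so H is positive definite -> x* is a strict local min.

min


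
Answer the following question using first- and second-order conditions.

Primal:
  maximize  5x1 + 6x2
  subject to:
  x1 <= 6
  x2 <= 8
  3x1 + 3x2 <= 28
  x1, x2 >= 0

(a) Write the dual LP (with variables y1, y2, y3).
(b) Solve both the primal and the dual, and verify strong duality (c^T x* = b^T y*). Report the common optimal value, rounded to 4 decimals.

The standard primal-dual pair for 'max c^T x s.t. A x <= b, x >= 0' is:
  Dual:  min b^T y  s.t.  A^T y >= c,  y >= 0.

So the dual LP is:
  minimize  6y1 + 8y2 + 28y3
  subject to:
    y1 + 3y3 >= 5
    y2 + 3y3 >= 6
    y1, y2, y3 >= 0

Solving the primal: x* = (1.3333, 8).
  primal value c^T x* = 54.6667.
Solving the dual: y* = (0, 1, 1.6667).
  dual value b^T y* = 54.6667.
Strong duality: c^T x* = b^T y*. Confirmed.

54.6667


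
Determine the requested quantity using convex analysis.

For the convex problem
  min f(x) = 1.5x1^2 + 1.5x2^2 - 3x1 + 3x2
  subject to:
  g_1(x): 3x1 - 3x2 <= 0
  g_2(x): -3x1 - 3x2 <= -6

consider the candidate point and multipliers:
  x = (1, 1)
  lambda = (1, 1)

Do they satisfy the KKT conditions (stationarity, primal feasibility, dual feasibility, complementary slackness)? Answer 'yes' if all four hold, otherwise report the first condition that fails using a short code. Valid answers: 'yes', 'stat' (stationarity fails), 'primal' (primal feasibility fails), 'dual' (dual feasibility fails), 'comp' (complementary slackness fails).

Gradient of f: grad f(x) = Q x + c = (0, 6)
Constraint values g_i(x) = a_i^T x - b_i:
  g_1((1, 1)) = 0
  g_2((1, 1)) = 0
Stationarity residual: grad f(x) + sum_i lambda_i a_i = (0, 0)
  -> stationarity OK
Primal feasibility (all g_i <= 0): OK
Dual feasibility (all lambda_i >= 0): OK
Complementary slackness (lambda_i * g_i(x) = 0 for all i): OK

Verdict: yes, KKT holds.

yes


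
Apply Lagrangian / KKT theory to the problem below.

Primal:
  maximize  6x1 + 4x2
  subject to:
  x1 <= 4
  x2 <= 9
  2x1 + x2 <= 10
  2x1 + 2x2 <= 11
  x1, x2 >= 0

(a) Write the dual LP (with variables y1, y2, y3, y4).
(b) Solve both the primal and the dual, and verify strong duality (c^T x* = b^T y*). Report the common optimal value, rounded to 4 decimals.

The standard primal-dual pair for 'max c^T x s.t. A x <= b, x >= 0' is:
  Dual:  min b^T y  s.t.  A^T y >= c,  y >= 0.

So the dual LP is:
  minimize  4y1 + 9y2 + 10y3 + 11y4
  subject to:
    y1 + 2y3 + 2y4 >= 6
    y2 + y3 + 2y4 >= 4
    y1, y2, y3, y4 >= 0

Solving the primal: x* = (4, 1.5).
  primal value c^T x* = 30.
Solving the dual: y* = (2, 0, 0, 2).
  dual value b^T y* = 30.
Strong duality: c^T x* = b^T y*. Confirmed.

30


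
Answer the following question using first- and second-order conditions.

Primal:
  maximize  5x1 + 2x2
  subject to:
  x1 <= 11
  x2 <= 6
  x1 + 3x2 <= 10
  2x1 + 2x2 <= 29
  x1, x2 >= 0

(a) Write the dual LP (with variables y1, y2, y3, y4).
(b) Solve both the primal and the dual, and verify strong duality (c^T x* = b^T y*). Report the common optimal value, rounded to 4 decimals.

The standard primal-dual pair for 'max c^T x s.t. A x <= b, x >= 0' is:
  Dual:  min b^T y  s.t.  A^T y >= c,  y >= 0.

So the dual LP is:
  minimize  11y1 + 6y2 + 10y3 + 29y4
  subject to:
    y1 + y3 + 2y4 >= 5
    y2 + 3y3 + 2y4 >= 2
    y1, y2, y3, y4 >= 0

Solving the primal: x* = (10, 0).
  primal value c^T x* = 50.
Solving the dual: y* = (0, 0, 5, 0).
  dual value b^T y* = 50.
Strong duality: c^T x* = b^T y*. Confirmed.

50
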